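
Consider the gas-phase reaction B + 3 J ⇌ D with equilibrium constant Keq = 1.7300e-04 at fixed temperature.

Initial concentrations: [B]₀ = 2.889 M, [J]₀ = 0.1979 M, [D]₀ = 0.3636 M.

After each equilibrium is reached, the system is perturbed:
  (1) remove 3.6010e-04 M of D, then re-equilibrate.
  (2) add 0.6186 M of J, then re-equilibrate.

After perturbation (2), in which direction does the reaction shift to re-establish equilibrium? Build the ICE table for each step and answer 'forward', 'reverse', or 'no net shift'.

Q₀ = 16.24 vs Keq = 1.7300e-04 ⇒ Q>K, reverse
Step 1:
                   B          J          D
  Initial      2.889     0.1979     0.3636
  Change      0.3624      1.087    -0.3624
  Equil        3.251      1.285   0.001194
  solve Keq expr → x = -0.3624; check Q = 1.7300e-04
Then remove 3.6010e-04 M of D.
Step 2:
                   B          J          D
  Initial      3.251      1.285 8.3374e-04
  Change  -3.5699e-04  -0.001071 3.5699e-04
  Equil        3.251      1.284   0.001191
  solve Keq expr → x = 3.5699e-04; check Q = 1.7300e-04
Then add 0.6186 M of J.
Step 3:
                   B          J          D
  Initial      3.251      1.903   0.001191
  Change   -0.002632  -0.007896   0.002632
  Equil        3.248      1.895   0.003823
  solve Keq expr → x = 0.002632; check Q = 1.7300e-04

Direction: forward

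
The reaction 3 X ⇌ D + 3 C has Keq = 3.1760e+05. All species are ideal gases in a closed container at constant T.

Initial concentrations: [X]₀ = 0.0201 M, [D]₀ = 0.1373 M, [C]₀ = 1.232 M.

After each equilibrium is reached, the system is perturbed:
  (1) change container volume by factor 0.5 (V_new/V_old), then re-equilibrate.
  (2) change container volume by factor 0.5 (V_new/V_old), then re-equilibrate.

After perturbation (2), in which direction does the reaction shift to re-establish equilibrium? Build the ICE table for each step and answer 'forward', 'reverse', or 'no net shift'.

Direction: reverse

Q₀ = 3.1617e+04 vs Keq = 3.1760e+05 ⇒ Q<K, forward
Step 1:
                   X          D          C
  I           0.0201     0.1373      1.232
  C         -0.01062   0.003541    0.01062
  E         0.009476     0.1408      1.243
  solve Keq expr → x = 0.003541; check Q = 3.1760e+05
Then change container volume by factor 0.5 (V_new/V_old).
Step 2:
                   X          D          C
  I          0.01895     0.2817      2.485
  C         0.004834  -0.001611  -0.004834
  E          0.02379     0.2801       2.48
  solve Keq expr → x = -0.001611; check Q = 3.1760e+05
Then change container volume by factor 0.5 (V_new/V_old).
Step 3:
                   X          D          C
  I          0.04757     0.5601      4.961
  C          0.01208  -0.004025   -0.01208
  E          0.05965     0.5561      4.949
  solve Keq expr → x = -0.004025; check Q = 3.1760e+05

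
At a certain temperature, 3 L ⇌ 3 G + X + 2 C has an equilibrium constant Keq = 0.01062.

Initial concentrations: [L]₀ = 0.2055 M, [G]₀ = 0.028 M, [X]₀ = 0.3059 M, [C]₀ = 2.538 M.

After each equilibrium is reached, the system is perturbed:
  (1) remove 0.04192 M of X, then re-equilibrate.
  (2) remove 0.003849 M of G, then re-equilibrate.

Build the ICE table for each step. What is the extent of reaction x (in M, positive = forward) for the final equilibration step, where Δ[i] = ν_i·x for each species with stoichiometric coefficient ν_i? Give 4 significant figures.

Q₀ = 0.004984 vs Keq = 0.01062 ⇒ Q<K, forward
Step 1:
                   L          G          X          C
  I           0.2055      0.028     0.3059      2.538
  C        -0.006725   0.006725   0.002242   0.004484
  E           0.1988    0.03473     0.3081      2.542
  solve Keq expr → x = 0.002242; check Q = 0.01062
Then remove 0.04192 M of X.
Step 2:
                   L          G          X          C
  I           0.1988    0.03473     0.2662      2.542
  C         -0.00144    0.00144 4.7989e-04 9.5978e-04
  E           0.1973    0.03617     0.2667      2.543
  solve Keq expr → x = 4.7989e-04; check Q = 0.01062
Then remove 0.003849 M of G.
Step 3:
                   L          G          X          C
  I           0.1973    0.03232     0.2667      2.543
  C        -0.003196   0.003196   0.001065   0.002131
  E           0.1941    0.03551     0.2678      2.546
  solve Keq expr → x = 0.001065; check Q = 0.01062

x = 0.001065 M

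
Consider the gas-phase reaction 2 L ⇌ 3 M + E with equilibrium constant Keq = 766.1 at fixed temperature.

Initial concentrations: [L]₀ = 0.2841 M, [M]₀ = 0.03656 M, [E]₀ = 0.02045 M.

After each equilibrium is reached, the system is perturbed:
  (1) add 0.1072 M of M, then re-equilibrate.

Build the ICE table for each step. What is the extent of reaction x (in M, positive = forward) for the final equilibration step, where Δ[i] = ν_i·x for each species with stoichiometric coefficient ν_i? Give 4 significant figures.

x = -8.0260e-04 M

Q₀ = 1.2381e-05 vs Keq = 766.1 ⇒ Q<K, forward
Step 1:
                    L           M           E
  Initial      0.2841     0.03656     0.02045
  Change      -0.2796      0.4195      0.1398
  Equil      0.004454       0.456      0.1603
  solve Keq expr → x = 0.1398; check Q = 766.1
Then add 0.1072 M of M.
Step 2:
                    L           M           E
  Initial    0.004454      0.5632      0.1603
  Change     0.001605   -0.002408 -8.0260e-04
  Equil      0.006059      0.5608      0.1595
  solve Keq expr → x = -8.0260e-04; check Q = 766.1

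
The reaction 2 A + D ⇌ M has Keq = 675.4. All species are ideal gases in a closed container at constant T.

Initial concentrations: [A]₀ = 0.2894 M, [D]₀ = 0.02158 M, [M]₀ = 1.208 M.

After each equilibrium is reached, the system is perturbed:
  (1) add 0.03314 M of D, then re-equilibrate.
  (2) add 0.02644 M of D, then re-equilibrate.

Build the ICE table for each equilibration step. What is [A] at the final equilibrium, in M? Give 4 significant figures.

[A]_eq = 0.2105 M

Q₀ = 668.4 vs Keq = 675.4 ⇒ Q<K, forward
Step 1:
                    A           D           M
  init         0.2894     0.02158       1.208
  Δ       -3.4193e-04 -1.7096e-04  1.7096e-04
  eq           0.2891     0.02141       1.208
  solve Keq expr → x = 1.7096e-04; check Q = 675.4
Then add 0.03314 M of D.
Step 2:
                    A           D           M
  init         0.2891     0.05455       1.208
  Δ           -0.0469    -0.02345     0.02345
  eq           0.2422      0.0311       1.232
  solve Keq expr → x = 0.02345; check Q = 675.4
Then add 0.02644 M of D.
Step 3:
                    A           D           M
  init         0.2422     0.05754       1.232
  Δ          -0.03169    -0.01584     0.01584
  eq           0.2105      0.0417       1.247
  solve Keq expr → x = 0.01584; check Q = 675.4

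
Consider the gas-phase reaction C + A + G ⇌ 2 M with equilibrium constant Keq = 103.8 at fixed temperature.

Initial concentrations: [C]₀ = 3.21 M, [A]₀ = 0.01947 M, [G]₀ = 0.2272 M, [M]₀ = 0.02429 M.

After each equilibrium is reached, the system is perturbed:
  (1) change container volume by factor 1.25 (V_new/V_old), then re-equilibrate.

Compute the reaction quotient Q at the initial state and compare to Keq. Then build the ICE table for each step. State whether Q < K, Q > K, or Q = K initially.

Q₀ = 0.04155 vs Keq = 103.8 ⇒ Q<K, forward
Step 1:
                  C         A         G         M
  Initial      3.21   0.01947    0.2272   0.02429
  Change   -0.01941  -0.01941  -0.01941   0.03882
  Equil       3.191 5.7885e-05    0.2078   0.06311
  solve Keq expr → x = 0.01941; check Q = 103.8
Then change container volume by factor 1.25 (V_new/V_old).
Step 2:
                  C         A         G         M
  Initial     2.552 4.6308e-05    0.1662   0.05049
  Change  1.1520e-05 1.1520e-05 1.1520e-05 -2.3040e-05
  Equil       2.552 5.7828e-05    0.1662   0.05047
  solve Keq expr → x = -1.1520e-05; check Q = 103.8

Q₀ = 0.04155; Q < K (proceeds forward)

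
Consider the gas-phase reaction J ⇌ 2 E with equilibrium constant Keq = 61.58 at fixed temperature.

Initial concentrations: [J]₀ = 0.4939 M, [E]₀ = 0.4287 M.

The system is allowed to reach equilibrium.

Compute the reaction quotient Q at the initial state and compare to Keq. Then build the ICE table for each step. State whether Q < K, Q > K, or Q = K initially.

Q₀ = 0.3721; Q < K (proceeds forward)

Q₀ = 0.3721 vs Keq = 61.58 ⇒ Q<K, forward
Step 1:
                    J           E
  Initial      0.4939      0.4287
  Change       -0.464       0.928
  Equil       0.02989       1.357
  solve Keq expr → x = 0.464; check Q = 61.58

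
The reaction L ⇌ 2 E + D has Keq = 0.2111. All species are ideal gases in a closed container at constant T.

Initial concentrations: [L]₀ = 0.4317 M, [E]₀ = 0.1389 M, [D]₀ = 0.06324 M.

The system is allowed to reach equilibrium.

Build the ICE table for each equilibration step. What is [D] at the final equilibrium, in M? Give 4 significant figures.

Q₀ = 0.002826 vs Keq = 0.2111 ⇒ Q<K, forward
Step 1:
                    L           E           D
  I            0.4317      0.1389     0.06324
  C            -0.172      0.3439       0.172
  E            0.2597      0.4828      0.2352
  solve Keq expr → x = 0.172; check Q = 0.2111

[D]_eq = 0.2352 M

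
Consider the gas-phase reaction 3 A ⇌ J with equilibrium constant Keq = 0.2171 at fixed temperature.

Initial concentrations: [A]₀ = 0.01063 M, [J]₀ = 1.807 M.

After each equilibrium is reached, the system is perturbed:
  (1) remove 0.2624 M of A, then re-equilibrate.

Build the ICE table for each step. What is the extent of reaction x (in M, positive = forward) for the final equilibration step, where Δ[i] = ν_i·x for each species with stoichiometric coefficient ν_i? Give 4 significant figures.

x = -0.07504 M

Q₀ = 1.5044e+06 vs Keq = 0.2171 ⇒ Q>K, reverse
Step 1:
                   A          J
  I          0.01063      1.807
  C            1.766    -0.5888
  E            1.777      1.218
  solve Keq expr → x = -0.5888; check Q = 0.2171
Then remove 0.2624 M of A.
Step 2:
                   A          J
  I            1.515      1.218
  C           0.2251   -0.07504
  E             1.74      1.143
  solve Keq expr → x = -0.07504; check Q = 0.2171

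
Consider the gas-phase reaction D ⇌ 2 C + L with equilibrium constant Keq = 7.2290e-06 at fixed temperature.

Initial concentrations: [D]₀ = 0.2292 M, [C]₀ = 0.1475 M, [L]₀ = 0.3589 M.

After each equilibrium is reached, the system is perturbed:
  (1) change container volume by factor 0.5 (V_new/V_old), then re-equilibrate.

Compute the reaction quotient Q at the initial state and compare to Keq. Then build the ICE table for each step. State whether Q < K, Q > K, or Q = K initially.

Q₀ = 0.03407; Q > K (proceeds reverse)

Q₀ = 0.03407 vs Keq = 7.2290e-06 ⇒ Q>K, reverse
Step 1:
                  D         C         L
  I          0.2292    0.1475    0.3589
  C         0.07237   -0.1447  -0.07237
  E          0.3016  0.002758    0.2865
  solve Keq expr → x = -0.07237; check Q = 7.2290e-06
Then change container volume by factor 0.5 (V_new/V_old).
Step 2:
                  D         C         L
  I          0.6031  0.005517    0.5731
  C        0.001376 -0.002752 -0.001376
  E          0.6045  0.002765    0.5717
  solve Keq expr → x = -0.001376; check Q = 7.2290e-06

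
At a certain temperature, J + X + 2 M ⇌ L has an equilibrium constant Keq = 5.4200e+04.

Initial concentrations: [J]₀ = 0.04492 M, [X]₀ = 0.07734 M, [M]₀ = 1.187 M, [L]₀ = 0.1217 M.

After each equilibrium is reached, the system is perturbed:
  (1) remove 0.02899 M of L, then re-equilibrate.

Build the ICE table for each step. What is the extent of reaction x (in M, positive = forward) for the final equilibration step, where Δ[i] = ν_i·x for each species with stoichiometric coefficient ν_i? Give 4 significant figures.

x = 1.3632e-05 M

Q₀ = 24.86 vs Keq = 5.4200e+04 ⇒ Q<K, forward
Step 1:
                   J          X          M          L
  Initial    0.04492    0.07734      1.187     0.1217
  Change    -0.04484   -0.04484   -0.08968    0.04484
  Equil   7.8523e-05     0.0325      1.097     0.1665
  solve Keq expr → x = 0.04484; check Q = 5.4200e+04
Then remove 0.02899 M of L.
Step 2:
                   J          X          M          L
  Initial 7.8523e-05     0.0325      1.097     0.1376
  Change  -1.3632e-05 -1.3632e-05 -2.7263e-05 1.3632e-05
  Equil   6.4891e-05    0.03248      1.097     0.1376
  solve Keq expr → x = 1.3632e-05; check Q = 5.4200e+04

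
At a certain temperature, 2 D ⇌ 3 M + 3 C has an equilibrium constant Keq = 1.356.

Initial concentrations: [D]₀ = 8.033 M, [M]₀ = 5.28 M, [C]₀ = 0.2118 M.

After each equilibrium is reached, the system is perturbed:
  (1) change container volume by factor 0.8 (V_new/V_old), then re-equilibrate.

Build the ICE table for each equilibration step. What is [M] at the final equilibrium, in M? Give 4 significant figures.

Q₀ = 0.02167 vs Keq = 1.356 ⇒ Q<K, forward
Step 1:
                    D           M           C
  init          8.033        5.28      0.2118
  Δ           -0.3532      0.5298      0.5298
  eq             7.68        5.81      0.7416
  solve Keq expr → x = 0.1766; check Q = 1.356
Then change container volume by factor 0.8 (V_new/V_old).
Step 2:
                    D           M           C
  init            9.6       7.262       0.927
  Δ            0.1407      -0.211      -0.211
  eq             9.74       7.051      0.7159
  solve Keq expr → x = -0.07035; check Q = 1.356

[M]_eq = 7.051 M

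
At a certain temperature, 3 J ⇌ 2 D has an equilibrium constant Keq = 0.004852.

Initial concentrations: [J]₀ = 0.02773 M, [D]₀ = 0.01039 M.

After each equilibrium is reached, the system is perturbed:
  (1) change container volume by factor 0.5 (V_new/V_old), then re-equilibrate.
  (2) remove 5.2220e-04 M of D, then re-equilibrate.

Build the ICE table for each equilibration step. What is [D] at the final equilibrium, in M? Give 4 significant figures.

Q₀ = 5.063 vs Keq = 0.004852 ⇒ Q>K, reverse
Step 1:
                    J           D
  init        0.02773     0.01039
  Δ           0.01467   -0.009782
  eq           0.0424  6.0821e-04
  solve Keq expr → x = -0.004891; check Q = 0.004852
Then change container volume by factor 0.5 (V_new/V_old).
Step 2:
                    J           D
  init        0.08481    0.001216
  Δ       -7.2286e-04  4.8191e-04
  eq          0.08408    0.001698
  solve Keq expr → x = 2.4095e-04; check Q = 0.004852
Then remove 5.2220e-04 M of D.
Step 3:
                    J           D
  init        0.08408    0.001176
  Δ       -7.4932e-04  4.9955e-04
  eq          0.08333    0.001676
  solve Keq expr → x = 2.4977e-04; check Q = 0.004852

[D]_eq = 0.001676 M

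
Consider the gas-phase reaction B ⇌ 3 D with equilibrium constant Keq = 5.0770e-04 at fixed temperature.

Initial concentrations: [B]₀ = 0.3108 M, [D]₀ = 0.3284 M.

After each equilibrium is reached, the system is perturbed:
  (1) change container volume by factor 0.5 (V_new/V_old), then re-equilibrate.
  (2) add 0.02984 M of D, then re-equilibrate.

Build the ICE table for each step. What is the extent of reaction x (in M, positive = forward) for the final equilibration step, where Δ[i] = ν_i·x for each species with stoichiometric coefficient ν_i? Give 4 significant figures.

Q₀ = 0.114 vs Keq = 5.0770e-04 ⇒ Q>K, reverse
Step 1:
                    B           D
  I            0.3108      0.3284
  C           0.08986     -0.2696
  E            0.4007     0.05881
  solve Keq expr → x = -0.08986; check Q = 5.0770e-04
Then change container volume by factor 0.5 (V_new/V_old).
Step 2:
                    B           D
  I            0.8013      0.1176
  C           0.01436    -0.04309
  E            0.8157     0.07454
  solve Keq expr → x = -0.01436; check Q = 5.0770e-04
Then add 0.02984 M of D.
Step 3:
                    B           D
  I            0.8157      0.1044
  C          0.009847    -0.02954
  E            0.8255     0.07484
  solve Keq expr → x = -0.009847; check Q = 5.0770e-04

x = -0.009847 M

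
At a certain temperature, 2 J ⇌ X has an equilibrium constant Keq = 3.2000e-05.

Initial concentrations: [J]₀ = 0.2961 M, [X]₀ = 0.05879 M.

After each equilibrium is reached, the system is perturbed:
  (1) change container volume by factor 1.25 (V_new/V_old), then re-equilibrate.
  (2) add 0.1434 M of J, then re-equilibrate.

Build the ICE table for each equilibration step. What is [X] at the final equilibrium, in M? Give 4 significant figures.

[X]_eq = 7.1996e-06 M

Q₀ = 0.6705 vs Keq = 3.2000e-05 ⇒ Q>K, reverse
Step 1:
                  J         X
  I          0.2961   0.05879
  C          0.1176  -0.05878
  E          0.4137 5.4759e-06
  solve Keq expr → x = -0.05878; check Q = 3.2000e-05
Then change container volume by factor 1.25 (V_new/V_old).
Step 2:
                  J         X
  I          0.3309 4.3807e-06
  C       1.7522e-06 -8.7611e-07
  E          0.3309 3.5046e-06
  solve Keq expr → x = -8.7611e-07; check Q = 3.2000e-05
Then add 0.1434 M of J.
Step 3:
                  J         X
  I          0.4743 3.5046e-06
  C       -7.3900e-06 3.6950e-06
  E          0.4743 7.1996e-06
  solve Keq expr → x = 3.6950e-06; check Q = 3.2000e-05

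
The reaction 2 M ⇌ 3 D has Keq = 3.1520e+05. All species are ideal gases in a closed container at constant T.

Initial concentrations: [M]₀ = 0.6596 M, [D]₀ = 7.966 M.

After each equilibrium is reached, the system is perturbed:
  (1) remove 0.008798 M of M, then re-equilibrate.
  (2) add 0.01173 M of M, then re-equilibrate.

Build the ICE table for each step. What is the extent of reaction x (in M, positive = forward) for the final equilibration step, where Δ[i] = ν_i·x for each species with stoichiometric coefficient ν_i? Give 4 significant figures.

Q₀ = 1162 vs Keq = 3.1520e+05 ⇒ Q<K, forward
Step 1:
                  M         D
  Initial    0.6596     7.966
  Change    -0.6124    0.9186
  Equil     0.04717     8.885
  solve Keq expr → x = 0.3062; check Q = 3.1520e+05
Then remove 0.008798 M of M.
Step 2:
                  M         D
  Initial   0.03837     8.885
  Change   0.008694  -0.01304
  Equil     0.04707     8.872
  solve Keq expr → x = -0.004347; check Q = 3.1520e+05
Then add 0.01173 M of M.
Step 3:
                  M         D
  Initial    0.0588     8.872
  Change   -0.01159   0.01739
  Equil      0.0472     8.889
  solve Keq expr → x = 0.005796; check Q = 3.1520e+05

x = 0.005796 M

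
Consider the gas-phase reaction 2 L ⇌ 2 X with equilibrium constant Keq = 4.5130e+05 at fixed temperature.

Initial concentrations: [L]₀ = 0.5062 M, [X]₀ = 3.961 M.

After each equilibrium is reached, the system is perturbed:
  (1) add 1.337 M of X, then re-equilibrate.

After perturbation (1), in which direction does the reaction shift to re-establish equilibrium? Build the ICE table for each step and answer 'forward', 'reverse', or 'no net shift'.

Direction: reverse

Q₀ = 61.23 vs Keq = 4.5130e+05 ⇒ Q<K, forward
Step 1:
                    L           X
  init         0.5062       3.961
  Δ           -0.4996      0.4996
  eq          0.00664       4.461
  solve Keq expr → x = 0.2498; check Q = 4.5130e+05
Then add 1.337 M of X.
Step 2:
                    L           X
  init        0.00664       5.798
  Δ          0.001987   -0.001987
  eq         0.008627       5.796
  solve Keq expr → x = -9.9363e-04; check Q = 4.5130e+05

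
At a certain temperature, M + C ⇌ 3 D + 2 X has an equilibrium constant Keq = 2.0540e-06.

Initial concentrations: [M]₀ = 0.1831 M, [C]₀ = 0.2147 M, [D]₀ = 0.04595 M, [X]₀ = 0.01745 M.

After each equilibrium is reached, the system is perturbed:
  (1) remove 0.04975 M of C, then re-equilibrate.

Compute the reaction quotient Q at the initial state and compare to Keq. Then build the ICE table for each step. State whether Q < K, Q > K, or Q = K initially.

Q₀ = 7.5150e-07 vs Keq = 2.0540e-06 ⇒ Q<K, forward
Step 1:
                  M         C         D         X
  init       0.1831    0.2147   0.04595   0.01745
  Δ       -0.002563 -0.002563   0.00769  0.005127
  eq         0.1805    0.2121   0.05364   0.02258
  solve Keq expr → x = 0.002563; check Q = 2.0540e-06
Then remove 0.04975 M of C.
Step 2:
                  M         C         D         X
  init       0.1805    0.1624   0.05364   0.02258
  Δ       7.2991e-04 7.2991e-04  -0.00219  -0.00146
  eq         0.1813    0.1631   0.05145   0.02112
  solve Keq expr → x = -7.2991e-04; check Q = 2.0540e-06

Q₀ = 7.5150e-07; Q < K (proceeds forward)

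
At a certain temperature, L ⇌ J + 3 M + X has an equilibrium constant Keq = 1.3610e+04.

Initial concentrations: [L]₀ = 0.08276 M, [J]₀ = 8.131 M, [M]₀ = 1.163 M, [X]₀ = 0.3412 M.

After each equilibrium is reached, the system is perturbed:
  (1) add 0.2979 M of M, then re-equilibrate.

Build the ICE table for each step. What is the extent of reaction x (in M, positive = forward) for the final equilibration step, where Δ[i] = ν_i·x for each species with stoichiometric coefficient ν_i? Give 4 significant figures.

Q₀ = 52.73 vs Keq = 1.3610e+04 ⇒ Q<K, forward
Step 1:
                   L          J          M          X
  Initial    0.08276      8.131      1.163     0.3412
  Change    -0.08205    0.08205     0.2461    0.08205
  Equil   7.1466e-04      8.213      1.409     0.4232
  solve Keq expr → x = 0.08205; check Q = 1.3610e+04
Then add 0.2979 M of M.
Step 2:
                   L          J          M          X
  Initial 7.1466e-04      8.213      1.707     0.4232
  Change  5.5040e-04 -5.5040e-04  -0.001651 -5.5040e-04
  Equil     0.001265      8.212      1.705     0.4227
  solve Keq expr → x = -5.5040e-04; check Q = 1.3610e+04

x = -5.5040e-04 M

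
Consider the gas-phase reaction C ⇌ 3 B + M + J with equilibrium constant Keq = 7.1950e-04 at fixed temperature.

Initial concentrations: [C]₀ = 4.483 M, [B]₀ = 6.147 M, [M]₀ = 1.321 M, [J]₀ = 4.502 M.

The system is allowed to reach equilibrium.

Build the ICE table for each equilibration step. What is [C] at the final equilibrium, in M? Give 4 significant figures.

[C]_eq = 5.804 M

Q₀ = 308.1 vs Keq = 7.1950e-04 ⇒ Q>K, reverse
Step 1:
                    C           B           M           J
  init          4.483       6.147       1.321       4.502
  Δ             1.321      -3.963      -1.321      -1.321
  eq            5.804       2.184  1.2595e-04       3.181
  solve Keq expr → x = -1.321; check Q = 7.1950e-04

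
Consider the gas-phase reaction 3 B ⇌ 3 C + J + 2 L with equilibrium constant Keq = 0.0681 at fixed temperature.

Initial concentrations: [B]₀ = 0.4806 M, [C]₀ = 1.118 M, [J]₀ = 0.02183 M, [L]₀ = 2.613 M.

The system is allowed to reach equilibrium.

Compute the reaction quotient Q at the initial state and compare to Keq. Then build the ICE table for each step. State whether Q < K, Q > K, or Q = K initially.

Q₀ = 1.876 vs Keq = 0.0681 ⇒ Q>K, reverse
Step 1:
                  B         C         J         L
  I          0.4806     1.118   0.02183     2.613
  C         0.06132  -0.06132  -0.02044  -0.04088
  E          0.5419     1.057  0.001389     2.572
  solve Keq expr → x = -0.02044; check Q = 0.0681

Q₀ = 1.876; Q > K (proceeds reverse)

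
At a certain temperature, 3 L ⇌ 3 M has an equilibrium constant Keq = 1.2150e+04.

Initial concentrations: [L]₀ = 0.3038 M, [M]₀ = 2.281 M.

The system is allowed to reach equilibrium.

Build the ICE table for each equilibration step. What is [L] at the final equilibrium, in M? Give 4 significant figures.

Q₀ = 423.3 vs Keq = 1.2150e+04 ⇒ Q<K, forward
Step 1:
                    L           M
  I            0.3038       2.281
  C           -0.1961      0.1961
  E            0.1077       2.477
  solve Keq expr → x = 0.06535; check Q = 1.2150e+04

[L]_eq = 0.1077 M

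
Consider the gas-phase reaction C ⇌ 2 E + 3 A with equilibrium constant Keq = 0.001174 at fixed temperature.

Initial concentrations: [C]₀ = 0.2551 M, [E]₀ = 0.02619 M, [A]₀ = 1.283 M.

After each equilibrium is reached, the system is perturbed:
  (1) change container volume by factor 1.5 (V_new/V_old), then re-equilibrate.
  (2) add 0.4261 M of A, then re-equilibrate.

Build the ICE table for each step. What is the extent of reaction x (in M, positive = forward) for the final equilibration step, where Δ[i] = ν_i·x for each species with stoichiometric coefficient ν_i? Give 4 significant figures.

x = -0.003928 M

Q₀ = 0.005679 vs Keq = 0.001174 ⇒ Q>K, reverse
Step 1:
                   C          E          A
  Initial     0.2551    0.02619      1.283
  Change    0.006911   -0.01382   -0.02073
  Equil        0.262    0.01237      1.262
  solve Keq expr → x = -0.006911; check Q = 0.001174
Then change container volume by factor 1.5 (V_new/V_old).
Step 2:
                   C          E          A
  Initial     0.1747   0.008245     0.8415
  Change   -0.004795    0.00959    0.01439
  Equil       0.1699    0.01783     0.8559
  solve Keq expr → x = 0.004795; check Q = 0.001174
Then add 0.4261 M of A.
Step 3:
                   C          E          A
  Initial     0.1699    0.01783      1.282
  Change    0.003928  -0.007857   -0.01179
  Equil       0.1738   0.009978       1.27
  solve Keq expr → x = -0.003928; check Q = 0.001174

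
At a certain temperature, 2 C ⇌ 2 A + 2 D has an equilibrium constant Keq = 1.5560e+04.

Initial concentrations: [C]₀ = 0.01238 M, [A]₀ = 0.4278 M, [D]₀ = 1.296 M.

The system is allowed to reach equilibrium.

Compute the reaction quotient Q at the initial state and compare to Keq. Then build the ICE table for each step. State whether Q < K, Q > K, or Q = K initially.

Q₀ = 2006 vs Keq = 1.5560e+04 ⇒ Q<K, forward
Step 1:
                  C         A         D
  Initial   0.01238    0.4278     1.296
  Change  -0.007827  0.007827  0.007827
  Equil    0.004553    0.4356     1.304
  solve Keq expr → x = 0.003913; check Q = 1.5560e+04

Q₀ = 2006; Q < K (proceeds forward)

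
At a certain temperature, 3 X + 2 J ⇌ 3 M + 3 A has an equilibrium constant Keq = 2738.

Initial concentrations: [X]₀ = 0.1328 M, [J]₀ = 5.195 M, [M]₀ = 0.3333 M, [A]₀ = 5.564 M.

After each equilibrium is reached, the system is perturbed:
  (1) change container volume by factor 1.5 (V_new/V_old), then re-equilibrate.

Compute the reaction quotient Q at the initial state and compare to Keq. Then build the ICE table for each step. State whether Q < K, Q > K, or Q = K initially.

Q₀ = 100.9; Q < K (proceeds forward)

Q₀ = 100.9 vs Keq = 2738 ⇒ Q<K, forward
Step 1:
                    X           J           M           A
  init         0.1328       5.195      0.3333       5.564
  Δ          -0.07724    -0.05149     0.07724     0.07724
  eq          0.05556       5.144      0.4105       5.641
  solve Keq expr → x = 0.02575; check Q = 2738
Then change container volume by factor 1.5 (V_new/V_old).
Step 2:
                    X           J           M           A
  init        0.03704       3.429      0.2737       3.761
  Δ         -0.004139    -0.00276    0.004139    0.004139
  eq           0.0329       3.426      0.2778       3.765
  solve Keq expr → x = 0.00138; check Q = 2738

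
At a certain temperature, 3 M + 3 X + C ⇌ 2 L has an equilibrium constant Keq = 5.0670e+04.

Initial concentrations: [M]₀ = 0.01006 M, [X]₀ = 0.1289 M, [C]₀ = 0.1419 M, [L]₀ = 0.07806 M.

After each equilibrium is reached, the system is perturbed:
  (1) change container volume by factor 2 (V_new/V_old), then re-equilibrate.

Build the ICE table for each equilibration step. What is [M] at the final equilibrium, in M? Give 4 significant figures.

[M]_eq = 0.03967 M

Q₀ = 1.9693e+07 vs Keq = 5.0670e+04 ⇒ Q>K, reverse
Step 1:
                  M         X         C         L
  init      0.01006    0.1289    0.1419   0.07806
  Δ         0.03459   0.03459   0.01153  -0.02306
  eq        0.04465    0.1635    0.1534     0.055
  solve Keq expr → x = -0.01153; check Q = 5.0670e+04
Then change container volume by factor 2 (V_new/V_old).
Step 2:
                  M         X         C         L
  init      0.02233   0.08175   0.07672    0.0275
  Δ         0.01735   0.01735  0.005782  -0.01156
  eq        0.03967   0.09909    0.0825   0.01594
  solve Keq expr → x = -0.005782; check Q = 5.0670e+04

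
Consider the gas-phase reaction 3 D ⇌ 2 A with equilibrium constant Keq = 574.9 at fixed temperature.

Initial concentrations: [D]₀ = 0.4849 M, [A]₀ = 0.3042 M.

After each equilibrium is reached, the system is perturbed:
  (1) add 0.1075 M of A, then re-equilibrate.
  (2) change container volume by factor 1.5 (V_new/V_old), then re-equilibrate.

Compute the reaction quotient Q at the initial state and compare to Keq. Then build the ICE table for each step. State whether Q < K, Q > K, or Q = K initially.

Q₀ = 0.8116; Q < K (proceeds forward)

Q₀ = 0.8116 vs Keq = 574.9 ⇒ Q<K, forward
Step 1:
                   D          A
  init        0.4849     0.3042
  Δ           -0.402      0.268
  eq         0.08289     0.5722
  solve Keq expr → x = 0.134; check Q = 574.9
Then add 0.1075 M of A.
Step 2:
                   D          A
  init       0.08289     0.6797
  Δ         0.009503  -0.006335
  eq         0.09239     0.6734
  solve Keq expr → x = -0.003168; check Q = 574.9
Then change container volume by factor 1.5 (V_new/V_old).
Step 3:
                   D          A
  init        0.0616     0.4489
  Δ         0.008331  -0.005554
  eq         0.06993     0.4434
  solve Keq expr → x = -0.002777; check Q = 574.9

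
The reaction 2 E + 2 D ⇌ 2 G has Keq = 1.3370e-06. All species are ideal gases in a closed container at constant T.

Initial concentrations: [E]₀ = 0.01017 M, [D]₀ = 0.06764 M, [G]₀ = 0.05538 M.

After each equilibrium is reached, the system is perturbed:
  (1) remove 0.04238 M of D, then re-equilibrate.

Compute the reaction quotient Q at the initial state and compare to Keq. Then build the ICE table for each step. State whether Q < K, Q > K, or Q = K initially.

Q₀ = 6481; Q > K (proceeds reverse)

Q₀ = 6481 vs Keq = 1.3370e-06 ⇒ Q>K, reverse
Step 1:
                    E           D           G
  init        0.01017     0.06764     0.05538
  Δ           0.05537     0.05537    -0.05537
  eq          0.06554       0.123  9.3222e-06
  solve Keq expr → x = -0.02769; check Q = 1.3370e-06
Then remove 0.04238 M of D.
Step 2:
                    E           D           G
  init        0.06554     0.08063  9.3222e-06
  Δ        3.2112e-06  3.2112e-06 -3.2112e-06
  eq          0.06554     0.08063  6.1110e-06
  solve Keq expr → x = -1.6056e-06; check Q = 1.3370e-06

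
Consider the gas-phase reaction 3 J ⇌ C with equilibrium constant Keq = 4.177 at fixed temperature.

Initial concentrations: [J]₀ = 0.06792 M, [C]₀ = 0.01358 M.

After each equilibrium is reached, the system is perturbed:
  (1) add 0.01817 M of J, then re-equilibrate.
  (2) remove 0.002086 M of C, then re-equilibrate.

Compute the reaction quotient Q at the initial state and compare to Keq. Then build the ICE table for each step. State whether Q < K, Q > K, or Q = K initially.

Q₀ = 43.34; Q > K (proceeds reverse)

Q₀ = 43.34 vs Keq = 4.177 ⇒ Q>K, reverse
Step 1:
                   J          C
  Initial    0.06792    0.01358
  Change     0.02924  -0.009748
  Equil      0.09716   0.003832
  solve Keq expr → x = -0.009748; check Q = 4.177
Then add 0.01817 M of J.
Step 2:
                   J          C
  Initial     0.1153   0.003832
  Change   -0.005231   0.001744
  Equil       0.1101   0.005575
  solve Keq expr → x = 0.001744; check Q = 4.177
Then remove 0.002086 M of C.
Step 3:
                   J          C
  Initial     0.1101   0.003489
  Change   -0.004352   0.001451
  Equil       0.1058    0.00494
  solve Keq expr → x = 0.001451; check Q = 4.177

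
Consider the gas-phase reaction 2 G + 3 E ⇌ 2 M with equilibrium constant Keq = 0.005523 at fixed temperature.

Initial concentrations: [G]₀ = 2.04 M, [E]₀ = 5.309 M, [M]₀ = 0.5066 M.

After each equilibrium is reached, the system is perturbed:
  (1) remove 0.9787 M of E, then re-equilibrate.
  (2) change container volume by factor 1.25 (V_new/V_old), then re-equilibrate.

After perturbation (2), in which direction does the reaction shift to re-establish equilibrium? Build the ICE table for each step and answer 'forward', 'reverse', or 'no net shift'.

Direction: reverse

Q₀ = 4.1213e-04 vs Keq = 0.005523 ⇒ Q<K, forward
Step 1:
                  G         E         M
  Initial      2.04     5.309    0.5066
  Change    -0.5477   -0.8215    0.5477
  Equil       1.492     4.487     1.054
  solve Keq expr → x = 0.2738; check Q = 0.005523
Then remove 0.9787 M of E.
Step 2:
                  G         E         M
  Initial     1.492     3.509     1.054
  Change     0.1614    0.2422   -0.1614
  Equil       1.654     3.751    0.8928
  solve Keq expr → x = -0.08072; check Q = 0.005523
Then change container volume by factor 1.25 (V_new/V_old).
Step 3:
                  G         E         M
  Initial     1.323     3.001    0.7143
  Change     0.1124    0.1686   -0.1124
  Equil       1.435     3.169    0.6019
  solve Keq expr → x = -0.05619; check Q = 0.005523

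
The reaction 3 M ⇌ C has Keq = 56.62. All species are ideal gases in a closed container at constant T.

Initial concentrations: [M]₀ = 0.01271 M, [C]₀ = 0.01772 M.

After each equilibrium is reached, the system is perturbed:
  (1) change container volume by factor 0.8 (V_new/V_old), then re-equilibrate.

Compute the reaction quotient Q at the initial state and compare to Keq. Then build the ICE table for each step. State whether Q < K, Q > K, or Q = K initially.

Q₀ = 8630 vs Keq = 56.62 ⇒ Q>K, reverse
Step 1:
                    M           C
  Initial     0.01271     0.01772
  Change      0.03487    -0.01162
  Equil       0.04758    0.006098
  solve Keq expr → x = -0.01162; check Q = 56.62
Then change container volume by factor 0.8 (V_new/V_old).
Step 2:
                    M           C
  Initial     0.05947    0.007622
  Change    -0.004836    0.001612
  Equil       0.05464    0.009234
  solve Keq expr → x = 0.001612; check Q = 56.62

Q₀ = 8630; Q > K (proceeds reverse)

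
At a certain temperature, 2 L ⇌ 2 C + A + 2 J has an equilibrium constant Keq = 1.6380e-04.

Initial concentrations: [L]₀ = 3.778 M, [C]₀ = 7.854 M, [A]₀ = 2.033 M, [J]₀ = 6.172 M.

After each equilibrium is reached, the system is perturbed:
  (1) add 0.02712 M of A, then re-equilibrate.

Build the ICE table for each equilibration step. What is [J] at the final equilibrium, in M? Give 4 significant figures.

Q₀ = 334.7 vs Keq = 1.6380e-04 ⇒ Q>K, reverse
Step 1:
                    L           C           A           J
  init          3.778       7.854       2.033       6.172
  Δ             4.066      -4.066      -2.033      -4.066
  eq            7.844       3.788  1.5828e-04       2.106
  solve Keq expr → x = -2.033; check Q = 1.6380e-04
Then add 0.02712 M of A.
Step 2:
                    L           C           A           J
  init          7.844       3.788     0.02728       2.106
  Δ           0.05421    -0.05421     -0.0271    -0.05421
  eq            7.898       3.734  1.7401e-04       2.052
  solve Keq expr → x = -0.0271; check Q = 1.6380e-04

[J]_eq = 2.052 M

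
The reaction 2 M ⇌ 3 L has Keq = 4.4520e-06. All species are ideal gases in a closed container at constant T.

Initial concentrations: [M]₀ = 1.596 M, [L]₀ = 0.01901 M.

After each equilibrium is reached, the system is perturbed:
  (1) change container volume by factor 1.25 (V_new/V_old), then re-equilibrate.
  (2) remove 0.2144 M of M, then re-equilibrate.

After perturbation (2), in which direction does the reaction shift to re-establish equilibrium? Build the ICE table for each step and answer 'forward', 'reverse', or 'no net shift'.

Q₀ = 2.6970e-06 vs Keq = 4.4520e-06 ⇒ Q<K, forward
Step 1:
                    M           L
  I             1.596     0.01901
  C          -0.00229    0.003435
  E             1.594     0.02245
  solve Keq expr → x = 0.001145; check Q = 4.4520e-06
Then change container volume by factor 1.25 (V_new/V_old).
Step 2:
                    M           L
  I             1.275     0.01796
  C       -9.1816e-04    0.001377
  E             1.274     0.01933
  solve Keq expr → x = 4.5908e-04; check Q = 4.4520e-06
Then remove 0.2144 M of M.
Step 3:
                    M           L
  I              1.06     0.01933
  C          0.001479   -0.002219
  E             1.061     0.01711
  solve Keq expr → x = -7.3965e-04; check Q = 4.4520e-06

Direction: reverse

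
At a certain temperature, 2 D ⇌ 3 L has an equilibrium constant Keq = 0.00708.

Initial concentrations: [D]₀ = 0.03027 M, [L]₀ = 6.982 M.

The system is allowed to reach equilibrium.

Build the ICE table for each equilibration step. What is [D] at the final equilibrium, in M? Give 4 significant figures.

Q₀ = 3.7146e+05 vs Keq = 0.00708 ⇒ Q>K, reverse
Step 1:
                  D         L
  Initial   0.03027     6.982
  Change      4.314    -6.471
  Equil       4.344    0.5112
  solve Keq expr → x = -2.157; check Q = 0.00708

[D]_eq = 4.344 M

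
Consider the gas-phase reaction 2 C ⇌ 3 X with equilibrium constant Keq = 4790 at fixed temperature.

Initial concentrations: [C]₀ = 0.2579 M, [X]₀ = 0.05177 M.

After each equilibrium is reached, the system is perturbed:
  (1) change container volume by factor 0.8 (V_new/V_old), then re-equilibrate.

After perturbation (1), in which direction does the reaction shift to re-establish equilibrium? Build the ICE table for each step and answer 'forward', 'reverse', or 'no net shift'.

Direction: reverse

Q₀ = 0.002086 vs Keq = 4790 ⇒ Q<K, forward
Step 1:
                  C         X
  Initial    0.2579   0.05177
  Change    -0.2538    0.3807
  Equil    0.004109    0.4325
  solve Keq expr → x = 0.1269; check Q = 4790
Then change container volume by factor 0.8 (V_new/V_old).
Step 2:
                  C         X
  Initial  0.005136    0.5406
  Change  5.9212e-04 -8.8818e-04
  Equil    0.005728    0.5397
  solve Keq expr → x = -2.9606e-04; check Q = 4790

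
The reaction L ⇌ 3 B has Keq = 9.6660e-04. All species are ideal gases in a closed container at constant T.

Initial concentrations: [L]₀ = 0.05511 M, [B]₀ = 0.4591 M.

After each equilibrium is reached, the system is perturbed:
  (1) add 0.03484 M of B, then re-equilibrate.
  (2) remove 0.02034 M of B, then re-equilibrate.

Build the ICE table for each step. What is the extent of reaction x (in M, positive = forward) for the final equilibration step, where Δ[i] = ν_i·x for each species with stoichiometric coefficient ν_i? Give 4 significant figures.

Q₀ = 1.756 vs Keq = 9.6660e-04 ⇒ Q>K, reverse
Step 1:
                   L          B
  init       0.05511     0.4591
  Δ           0.1341    -0.4023
  eq          0.1892    0.05676
  solve Keq expr → x = -0.1341; check Q = 9.6660e-04
Then add 0.03484 M of B.
Step 2:
                   L          B
  init        0.1892     0.0916
  Δ          0.01125   -0.03374
  eq          0.2005    0.05787
  solve Keq expr → x = -0.01125; check Q = 9.6660e-04
Then remove 0.02034 M of B.
Step 3:
                   L          B
  init        0.2005    0.03753
  Δ        -0.006567     0.0197
  eq          0.1939    0.05723
  solve Keq expr → x = 0.006567; check Q = 9.6660e-04

x = 0.006567 M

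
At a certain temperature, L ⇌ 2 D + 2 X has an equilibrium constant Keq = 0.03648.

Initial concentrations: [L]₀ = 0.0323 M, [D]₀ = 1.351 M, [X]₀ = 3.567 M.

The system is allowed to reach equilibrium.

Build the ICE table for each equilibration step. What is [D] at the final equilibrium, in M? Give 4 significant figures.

[D]_eq = 0.06861 M

Q₀ = 719 vs Keq = 0.03648 ⇒ Q>K, reverse
Step 1:
                   L          D          X
  I           0.0323      1.351      3.567
  C           0.6412     -1.282     -1.282
  E           0.6735    0.06861      2.285
  solve Keq expr → x = -0.6412; check Q = 0.03648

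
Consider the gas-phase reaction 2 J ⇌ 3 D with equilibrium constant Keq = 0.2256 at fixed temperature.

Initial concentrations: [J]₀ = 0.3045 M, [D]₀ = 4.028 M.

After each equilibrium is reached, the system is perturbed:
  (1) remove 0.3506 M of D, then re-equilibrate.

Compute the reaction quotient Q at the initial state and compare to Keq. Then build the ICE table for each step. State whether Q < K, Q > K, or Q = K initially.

Q₀ = 704.8; Q > K (proceeds reverse)

Q₀ = 704.8 vs Keq = 0.2256 ⇒ Q>K, reverse
Step 1:
                   J          D
  I           0.3045      4.028
  C            1.981     -2.972
  E            2.286      1.056
  solve Keq expr → x = -0.9906; check Q = 0.2256
Then remove 0.3506 M of D.
Step 2:
                   J          D
  I            2.286     0.7057
  C          -0.1934     0.2901
  E            2.092     0.9958
  solve Keq expr → x = 0.09671; check Q = 0.2256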